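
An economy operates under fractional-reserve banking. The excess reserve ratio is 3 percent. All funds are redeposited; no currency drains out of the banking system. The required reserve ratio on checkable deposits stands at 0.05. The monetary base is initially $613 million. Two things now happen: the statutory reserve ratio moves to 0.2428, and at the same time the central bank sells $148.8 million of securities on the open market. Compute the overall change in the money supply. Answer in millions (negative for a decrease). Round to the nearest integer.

-5961 million

Before: m₁ = 1 / (0.05 + 0.03) = 12.5, MB₁ = 613, so M₁ = 12.5 × 613 = 7662.5 million.
After: m₂ = 1 / (0.2428 + 0.03) ≈ 3.6657, MB₂ = 613 − 148.8 = 464.2, so M₂ = 3.6657 × 464.2 ≈ 1701.6179 million.
ΔM = M₂ − M₁ = 1701.6179 − 7662.5 = -5960.8821 million.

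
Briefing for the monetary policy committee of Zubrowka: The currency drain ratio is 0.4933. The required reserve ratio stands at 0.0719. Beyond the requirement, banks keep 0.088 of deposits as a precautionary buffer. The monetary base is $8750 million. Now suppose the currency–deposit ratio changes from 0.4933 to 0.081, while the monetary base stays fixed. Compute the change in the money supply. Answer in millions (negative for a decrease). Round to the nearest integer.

$19261 million

Initially m₁ = (1 + 0.4933) / (0.0719 + 0.088 + 0.4933) ≈ 2.28613, so M₁ = 2.28613 × 8750 = 20003.6375 million.
After the change m₂ = (1 + 0.081) / (0.0719 + 0.088 + 0.081) ≈ 4.48734, so M₂ = 4.48734 × 8750 = 39264.225 million.
ΔM = M₂ − M₁ = 39264.225 − 20003.6375 = 19260.5875 million.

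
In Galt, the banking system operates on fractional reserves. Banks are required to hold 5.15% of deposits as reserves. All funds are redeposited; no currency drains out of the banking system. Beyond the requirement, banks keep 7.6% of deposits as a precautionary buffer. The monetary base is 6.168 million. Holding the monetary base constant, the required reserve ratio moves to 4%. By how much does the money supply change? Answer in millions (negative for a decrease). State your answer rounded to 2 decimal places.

4.80 million

Initially m₁ = 1 / (0.0515 + 0.076) ≈ 7.8431, so M₁ = 7.8431 × 6.168 ≈ 48.3762 million.
After the change m₂ = 1 / (0.04 + 0.076) ≈ 8.6207, so M₂ = 8.6207 × 6.168 ≈ 53.1725 million.
ΔM = M₂ − M₁ = 53.1725 − 48.3762 = 4.7963 million.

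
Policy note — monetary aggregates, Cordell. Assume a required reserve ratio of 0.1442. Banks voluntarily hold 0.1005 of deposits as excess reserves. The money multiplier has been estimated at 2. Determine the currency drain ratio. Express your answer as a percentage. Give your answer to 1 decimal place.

Using m = 2. From m = (1 + c)/(c + rr + e), rearranging gives 1 + c = m·(c + rr + e), so c·(1 − m) = m·(rr + e) − 1.
Hence c = [m·(rr + e) − 1]/(1 − m) = [2 × (0.1442 + 0.1005) − 1] / (1 − 2) = 0.510600.

51.1%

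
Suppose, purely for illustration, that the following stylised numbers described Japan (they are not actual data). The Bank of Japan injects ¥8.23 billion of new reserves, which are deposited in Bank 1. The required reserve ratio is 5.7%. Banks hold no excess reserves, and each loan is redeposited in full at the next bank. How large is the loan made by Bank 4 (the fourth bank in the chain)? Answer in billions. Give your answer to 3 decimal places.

¥6.508 billion

Each bank lends a fraction (1 − rr) = 0.9430 of the deposit it receives, so Bank 4 receives 8.23·0.9430^3 and lends 8.23·0.9430^4 ≈ 6.5080 billion.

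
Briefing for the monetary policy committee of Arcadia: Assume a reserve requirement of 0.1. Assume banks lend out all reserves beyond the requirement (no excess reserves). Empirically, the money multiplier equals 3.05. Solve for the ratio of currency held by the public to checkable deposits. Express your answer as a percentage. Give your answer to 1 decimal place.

Using m = 3.05. From m = (1 + c)/(c + rr + e), rearranging gives 1 + c = m·(c + rr + e), so c·(1 − m) = m·(rr + e) − 1.
Hence c = [m·(rr + e) − 1]/(1 − m) = [3.05 × (0.1 + 0) − 1] / (1 − 3.05) ≈ 0.339024.

33.9%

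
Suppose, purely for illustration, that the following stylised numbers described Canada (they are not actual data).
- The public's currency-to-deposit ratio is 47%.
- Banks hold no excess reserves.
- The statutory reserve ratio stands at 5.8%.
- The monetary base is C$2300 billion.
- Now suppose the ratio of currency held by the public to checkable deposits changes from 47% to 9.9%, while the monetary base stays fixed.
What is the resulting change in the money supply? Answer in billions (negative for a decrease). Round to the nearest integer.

Initially m₁ = (1 + 0.47) / (0.058 + 0.47) ≈ 2.78409, so M₁ = 2.78409 × 2300 = 6403.407 billion.
After the change m₂ = (1 + 0.099) / (0.058 + 0.099) = 7, so M₂ = 7 × 2300 = 16100 billion.
ΔM = M₂ − M₁ = 16100 − 6403.407 = 9696.593 billion.

C$9697 billion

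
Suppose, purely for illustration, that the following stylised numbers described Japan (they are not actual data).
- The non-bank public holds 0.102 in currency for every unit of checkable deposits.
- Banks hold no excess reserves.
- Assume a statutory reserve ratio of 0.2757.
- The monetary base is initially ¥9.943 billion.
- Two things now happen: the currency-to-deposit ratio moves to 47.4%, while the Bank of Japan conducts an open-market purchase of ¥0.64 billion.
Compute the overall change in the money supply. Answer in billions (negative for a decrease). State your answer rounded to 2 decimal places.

-8.20 billion

Before: m₁ = (1 + 0.102) / (0.2757 + 0.102) ≈ 2.91766, MB₁ = 9.943, so M₁ = 2.91766 × 9.943 ≈ 29.0103 billion.
After: m₂ = (1 + 0.474) / (0.2757 + 0.474) ≈ 1.96612, MB₂ = 9.943 + 0.64 = 10.583, so M₂ = 1.96612 × 10.583 ≈ 20.8074 billion.
ΔM = M₂ − M₁ = 20.8074 − 29.0103 = -8.2029 billion.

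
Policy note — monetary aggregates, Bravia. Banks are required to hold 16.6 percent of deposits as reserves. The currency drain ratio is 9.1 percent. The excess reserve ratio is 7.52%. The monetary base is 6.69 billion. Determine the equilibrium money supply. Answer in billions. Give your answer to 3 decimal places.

The money multiplier is m = (1 + c) / (rr + e + c) = (1 + 0.091) / (0.166 + 0.0752 + 0.091) ≈ 3.28417.
So M = m × MB = 3.28417 × 6.69 ≈ 21.9711 billion.

21.971 billion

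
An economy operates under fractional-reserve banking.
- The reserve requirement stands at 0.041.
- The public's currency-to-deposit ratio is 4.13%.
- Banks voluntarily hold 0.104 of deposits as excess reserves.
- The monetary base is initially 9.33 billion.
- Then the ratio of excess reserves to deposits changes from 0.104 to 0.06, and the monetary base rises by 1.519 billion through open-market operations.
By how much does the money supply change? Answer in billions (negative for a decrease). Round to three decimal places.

Before: m₁ = (1 + 0.0413) / (0.041 + 0.104 + 0.0413) ≈ 5.589372, MB₁ = 9.33, so M₁ = 5.589372 × 9.33 ≈ 52.1488 billion.
After: m₂ = (1 + 0.0413) / (0.041 + 0.06 + 0.0413) ≈ 7.317639, MB₂ = 9.33 + 1.519 = 10.849, so M₂ = 7.317639 × 10.849 ≈ 79.3891 billion.
ΔM = M₂ − M₁ = 79.3891 − 52.1488 = 27.2403 billion.

27.240 billion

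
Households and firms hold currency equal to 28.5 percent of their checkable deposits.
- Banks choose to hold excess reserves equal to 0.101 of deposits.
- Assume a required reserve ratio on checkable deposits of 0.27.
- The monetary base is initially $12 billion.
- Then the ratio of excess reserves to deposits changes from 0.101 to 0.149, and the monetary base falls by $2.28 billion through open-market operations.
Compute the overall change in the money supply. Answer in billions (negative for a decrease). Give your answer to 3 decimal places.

-5.764 billion

Before: m₁ = (1 + 0.285) / (0.27 + 0.101 + 0.285) ≈ 1.958841, MB₁ = 12, so M₁ = 1.958841 × 12 ≈ 23.5061 billion.
After: m₂ = (1 + 0.285) / (0.27 + 0.149 + 0.285) ≈ 1.825284, MB₂ = 12 − 2.28 = 9.72, so M₂ = 1.825284 × 9.72 ≈ 17.7418 billion.
ΔM = M₂ − M₁ = 17.7418 − 23.5061 = -5.7643 billion.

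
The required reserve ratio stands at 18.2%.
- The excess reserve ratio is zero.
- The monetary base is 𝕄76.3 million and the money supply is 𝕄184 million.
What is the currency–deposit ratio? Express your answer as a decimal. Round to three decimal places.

0.398

Using m = M/MB = 184/76.3 ≈ 2.411533. From m = (1 + c)/(c + rr + e), rearranging gives 1 + c = m·(c + rr + e), so c·(1 − m) = m·(rr + e) − 1.
Hence c = [m·(rr + e) − 1]/(1 − m) = [2.411533 × (0.182 + 0) − 1] / (1 − 2.411533) ≈ 0.397512.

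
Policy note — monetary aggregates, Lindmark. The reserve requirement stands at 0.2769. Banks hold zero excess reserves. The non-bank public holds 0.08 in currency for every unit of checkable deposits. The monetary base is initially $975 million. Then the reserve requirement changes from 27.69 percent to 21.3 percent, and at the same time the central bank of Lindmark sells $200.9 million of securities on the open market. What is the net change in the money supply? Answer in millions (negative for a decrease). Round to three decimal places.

-97.068 million

Before: m₁ = (1 + 0.08) / (0.2769 + 0.08) ≈ 3.0260577, MB₁ = 975, so M₁ = 3.0260577 × 975 ≈ 2950.4063 million.
After: m₂ = (1 + 0.08) / (0.213 + 0.08) ≈ 3.6860068, MB₂ = 975 − 200.9 = 774.1, so M₂ = 3.6860068 × 774.1 ≈ 2853.3379 million.
ΔM = M₂ − M₁ = 2853.3379 − 2950.4063 = -97.0684 million.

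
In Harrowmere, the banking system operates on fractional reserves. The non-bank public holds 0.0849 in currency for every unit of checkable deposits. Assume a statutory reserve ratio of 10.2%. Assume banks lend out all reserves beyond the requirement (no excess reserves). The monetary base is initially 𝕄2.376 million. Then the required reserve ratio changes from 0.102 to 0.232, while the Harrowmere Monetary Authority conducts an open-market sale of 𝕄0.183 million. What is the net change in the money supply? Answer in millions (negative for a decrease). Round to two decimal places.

Before: m₁ = (1 + 0.0849) / (0.102 + 0.0849) ≈ 5.8047, MB₁ = 2.376, so M₁ = 5.8047 × 2.376 ≈ 13.792 million.
After: m₂ = (1 + 0.0849) / (0.232 + 0.0849) ≈ 3.4235, MB₂ = 2.376 − 0.183 = 2.193, so M₂ = 3.4235 × 2.193 ≈ 7.5077 million.
ΔM = M₂ − M₁ = 7.5077 − 13.792 = -6.2843 million.

-6.28 million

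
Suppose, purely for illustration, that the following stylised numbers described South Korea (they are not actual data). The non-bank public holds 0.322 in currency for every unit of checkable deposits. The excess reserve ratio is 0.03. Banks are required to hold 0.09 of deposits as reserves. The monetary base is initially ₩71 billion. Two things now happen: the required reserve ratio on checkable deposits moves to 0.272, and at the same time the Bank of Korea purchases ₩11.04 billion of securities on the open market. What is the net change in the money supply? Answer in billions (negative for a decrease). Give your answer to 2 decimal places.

-38.55 billion

Before: m₁ = (1 + 0.322) / (0.09 + 0.03 + 0.322) ≈ 2.99095, MB₁ = 71, so M₁ = 2.99095 × 71 ≈ 212.3575 billion.
After: m₂ = (1 + 0.322) / (0.272 + 0.03 + 0.322) ≈ 2.11859, MB₂ = 71 + 11.04 = 82.04, so M₂ = 2.11859 × 82.04 ≈ 173.8091 billion.
ΔM = M₂ − M₁ = 173.8091 − 212.3575 = -38.5484 billion.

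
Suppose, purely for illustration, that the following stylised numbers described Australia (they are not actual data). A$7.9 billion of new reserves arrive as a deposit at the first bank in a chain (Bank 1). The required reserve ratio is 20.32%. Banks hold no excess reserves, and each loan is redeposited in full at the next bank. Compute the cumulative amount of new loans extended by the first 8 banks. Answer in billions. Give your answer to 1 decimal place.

A$25.9 billion

Bank i lends (1 − rr)^i of the original deposit: Bank 1 lends 7.9·0.7968 ≈ 6.2947, Bank 2 lends 7.9·0.7968² ≈ 5.0156, and so on.
Summing a geometric series: total = 7.9·[0.7968·(1 − 0.7968^8) / (1 − 0.7968)] ≈ 25.9447 billion.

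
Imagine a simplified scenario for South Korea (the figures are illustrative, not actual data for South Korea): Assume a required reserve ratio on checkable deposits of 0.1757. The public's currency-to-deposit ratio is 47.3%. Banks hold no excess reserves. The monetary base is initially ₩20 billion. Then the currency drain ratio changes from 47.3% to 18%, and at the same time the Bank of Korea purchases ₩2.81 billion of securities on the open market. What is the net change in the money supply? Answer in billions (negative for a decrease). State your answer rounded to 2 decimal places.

₩30.26 billion

Before: m₁ = (1 + 0.473) / (0.1757 + 0.473) ≈ 2.27070, MB₁ = 20, so M₁ = 2.27070 × 20 = 45.414 billion.
After: m₂ = (1 + 0.18) / (0.1757 + 0.18) ≈ 3.31740, MB₂ = 20 + 2.81 = 22.81, so M₂ = 3.31740 × 22.81 ≈ 75.6699 billion.
ΔM = M₂ − M₁ = 75.6699 − 45.414 = 30.2559 billion.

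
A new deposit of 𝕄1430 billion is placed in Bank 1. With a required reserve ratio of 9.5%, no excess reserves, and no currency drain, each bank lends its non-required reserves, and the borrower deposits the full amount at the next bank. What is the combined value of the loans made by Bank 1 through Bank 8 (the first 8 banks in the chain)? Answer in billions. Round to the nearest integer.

Bank i lends (1 − rr)^i of the original deposit: Bank 1 lends 1430·0.9050 = 1294.1500, Bank 2 lends 1430·0.9050² ≈ 1171.2058, and so on.
Summing a geometric series: total = 1430·[0.9050·(1 − 0.9050^8) / (1 − 0.9050)] ≈ 7492.7844 billion.

𝕄7493 billion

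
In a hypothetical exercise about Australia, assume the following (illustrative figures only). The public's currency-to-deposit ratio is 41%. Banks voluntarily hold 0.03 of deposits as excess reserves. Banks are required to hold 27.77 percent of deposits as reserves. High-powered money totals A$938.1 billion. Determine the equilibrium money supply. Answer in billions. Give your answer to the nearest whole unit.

The money multiplier is m = (1 + c) / (rr + e + c) = (1 + 0.41) / (0.2777 + 0.03 + 0.41) ≈ 1.9646.
So M = m × MB = 1.9646 × 938.1 ≈ 1842.9913 billion.

A$1843 billion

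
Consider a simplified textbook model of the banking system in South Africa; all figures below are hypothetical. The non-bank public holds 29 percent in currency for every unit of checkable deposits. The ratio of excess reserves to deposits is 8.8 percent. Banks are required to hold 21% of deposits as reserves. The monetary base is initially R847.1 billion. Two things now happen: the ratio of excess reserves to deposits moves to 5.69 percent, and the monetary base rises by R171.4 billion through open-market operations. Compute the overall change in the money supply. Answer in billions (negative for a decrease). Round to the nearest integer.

Before: m₁ = (1 + 0.29) / (0.21 + 0.088 + 0.29) ≈ 2.19388, MB₁ = 847.1, so M₁ = 2.19388 × 847.1 ≈ 1858.4357 billion.
After: m₂ = (1 + 0.29) / (0.21 + 0.0569 + 0.29) ≈ 2.31639, MB₂ = 847.1 + 171.4 = 1018.5, so M₂ = 2.31639 × 1018.5 ≈ 2359.2432 billion.
ΔM = M₂ − M₁ = 2359.2432 − 1858.4357 = 500.8075 billion.

R501 billion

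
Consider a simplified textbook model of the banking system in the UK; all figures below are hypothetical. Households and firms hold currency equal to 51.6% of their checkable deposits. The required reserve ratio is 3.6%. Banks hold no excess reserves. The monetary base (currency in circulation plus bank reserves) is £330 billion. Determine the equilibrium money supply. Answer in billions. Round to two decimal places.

£906.30 billion

The money multiplier is m = (1 + c) / (rr + c) = (1 + 0.516) / (0.036 + 0.516) ≈ 2.746377.
So M = m × MB = 2.746377 × 330 ≈ 906.3044 billion.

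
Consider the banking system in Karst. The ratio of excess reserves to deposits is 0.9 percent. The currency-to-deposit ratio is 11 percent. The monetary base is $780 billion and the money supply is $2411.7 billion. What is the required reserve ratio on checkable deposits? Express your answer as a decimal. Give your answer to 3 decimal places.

Using m = M/MB = 2411.7/780 ≈ 3.091923. Since m = (1 + c)/(c + rr + e), the denominator satisfies c + rr + e = (1 + c)/m = (1 + 0.11) / 3.091923 ≈ 0.359000.
With c = 0.11 and e = 0.009, the required reserve ratio on checkable deposits is 0.359000 − 0.11 − 0.009 = 0.24.

0.240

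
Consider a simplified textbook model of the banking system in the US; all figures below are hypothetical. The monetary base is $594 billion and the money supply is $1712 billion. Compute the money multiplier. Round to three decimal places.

The money multiplier is m = M / MB = 1712 / 594 ≈ 2.88215.

2.882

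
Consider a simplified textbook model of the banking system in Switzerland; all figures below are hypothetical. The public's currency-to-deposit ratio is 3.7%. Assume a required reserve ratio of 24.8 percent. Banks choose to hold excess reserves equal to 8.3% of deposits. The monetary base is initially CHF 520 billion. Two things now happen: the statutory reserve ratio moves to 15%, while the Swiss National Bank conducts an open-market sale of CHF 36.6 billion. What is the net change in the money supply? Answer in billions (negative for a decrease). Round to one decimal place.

Before: m₁ = (1 + 0.037) / (0.248 + 0.083 + 0.037) ≈ 2.81793, MB₁ = 520, so M₁ = 2.81793 × 520 = 1465.3236 billion.
After: m₂ = (1 + 0.037) / (0.15 + 0.083 + 0.037) ≈ 3.84074, MB₂ = 520 − 36.6 = 483.4, so M₂ = 3.84074 × 483.4 ≈ 1856.6137 billion.
ΔM = M₂ − M₁ = 1856.6137 − 1465.3236 = 391.2901 billion.

CHF 391.3 billion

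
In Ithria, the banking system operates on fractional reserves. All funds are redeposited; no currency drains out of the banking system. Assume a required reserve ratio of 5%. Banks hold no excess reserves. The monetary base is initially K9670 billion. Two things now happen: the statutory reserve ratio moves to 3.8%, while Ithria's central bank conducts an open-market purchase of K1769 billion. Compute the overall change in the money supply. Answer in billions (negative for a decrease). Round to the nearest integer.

K107626 billion

Before: m₁ = 1 / (0.05) = 20, MB₁ = 9670, so M₁ = 20 × 9670 = 193400 billion.
After: m₂ = 1 / (0.038) ≈ 26.315789, MB₂ = 9670 + 1769 = 11439, so M₂ = 26.315789 × 11439 ≈ 301026.3104 billion.
ΔM = M₂ − M₁ = 301026.3104 − 193400 = 107626.3104 billion.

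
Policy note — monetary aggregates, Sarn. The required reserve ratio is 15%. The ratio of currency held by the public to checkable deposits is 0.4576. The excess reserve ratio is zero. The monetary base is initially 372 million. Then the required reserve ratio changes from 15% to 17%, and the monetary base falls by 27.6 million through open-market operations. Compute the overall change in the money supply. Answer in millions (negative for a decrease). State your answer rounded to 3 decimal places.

-92.540 million

Before: m₁ = (1 + 0.4576) / (0.15 + 0.4576) ≈ 2.3989467, MB₁ = 372, so M₁ = 2.3989467 × 372 ≈ 892.4082 million.
After: m₂ = (1 + 0.4576) / (0.17 + 0.4576) ≈ 2.3224984, MB₂ = 372 − 27.6 = 344.4, so M₂ = 2.3224984 × 344.4 ≈ 799.8684 million.
ΔM = M₂ − M₁ = 799.8684 − 892.4082 = -92.5398 million.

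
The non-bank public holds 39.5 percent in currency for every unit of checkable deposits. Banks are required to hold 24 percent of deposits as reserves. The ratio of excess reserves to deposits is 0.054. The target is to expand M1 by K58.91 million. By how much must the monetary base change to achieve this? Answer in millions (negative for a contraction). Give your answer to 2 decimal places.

The money multiplier is m = (1 + c) / (rr + e + c) = (1 + 0.395) / (0.24 + 0.054 + 0.395) ≈ 2.02467.
ΔMB = ΔM / m = (+58.91) / 2.02467 ≈ 29.0961 million.

K29.10 million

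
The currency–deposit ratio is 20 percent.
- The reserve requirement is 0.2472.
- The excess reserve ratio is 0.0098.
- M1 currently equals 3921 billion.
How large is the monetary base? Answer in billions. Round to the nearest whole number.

The money multiplier is m = (1 + c) / (rr + e + c) = (1 + 0.2) / (0.2472 + 0.0098 + 0.2) ≈ 2.62582.
MB = M / m = 3921 / 2.62582 ≈ 1493.2478 billion.

1493 billion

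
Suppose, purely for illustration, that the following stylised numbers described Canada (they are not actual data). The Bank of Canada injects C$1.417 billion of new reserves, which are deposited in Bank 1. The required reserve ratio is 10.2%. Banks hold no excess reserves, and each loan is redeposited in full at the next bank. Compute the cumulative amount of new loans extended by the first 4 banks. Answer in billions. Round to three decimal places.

C$4.363 billion

Bank i lends (1 − rr)^i of the original deposit: Bank 1 lends 1.417·0.8980 ≈ 1.2725, Bank 2 lends 1.417·0.8980² ≈ 1.1427, and so on.
Summing a geometric series: total = 1.417·[0.8980·(1 − 0.8980^4) / (1 − 0.8980)] ≈ 4.3627 billion.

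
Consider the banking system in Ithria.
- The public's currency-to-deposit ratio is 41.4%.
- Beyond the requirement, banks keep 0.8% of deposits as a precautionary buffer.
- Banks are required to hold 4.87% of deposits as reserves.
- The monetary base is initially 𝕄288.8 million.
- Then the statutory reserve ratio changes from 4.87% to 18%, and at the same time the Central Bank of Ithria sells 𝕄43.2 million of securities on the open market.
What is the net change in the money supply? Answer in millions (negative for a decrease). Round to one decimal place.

-290.7 million

Before: m₁ = (1 + 0.414) / (0.0487 + 0.008 + 0.414) ≈ 3.00404, MB₁ = 288.8, so M₁ = 3.00404 × 288.8 ≈ 867.5668 million.
After: m₂ = (1 + 0.414) / (0.18 + 0.008 + 0.414) ≈ 2.34884, MB₂ = 288.8 − 43.2 = 245.6, so M₂ = 2.34884 × 245.6 ≈ 576.8751 million.
ΔM = M₂ − M₁ = 576.8751 − 867.5668 = -290.6917 million.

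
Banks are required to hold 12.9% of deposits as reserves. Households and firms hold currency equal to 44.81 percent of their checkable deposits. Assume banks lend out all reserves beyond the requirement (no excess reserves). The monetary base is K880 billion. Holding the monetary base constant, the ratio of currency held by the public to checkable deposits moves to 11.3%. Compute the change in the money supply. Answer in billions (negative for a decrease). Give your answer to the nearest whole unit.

Initially m₁ = (1 + 0.4481) / (0.129 + 0.4481) ≈ 2.5093, so M₁ = 2.5093 × 880 = 2208.184 billion.
After the change m₂ = (1 + 0.113) / (0.129 + 0.113) ≈ 4.5992, so M₂ = 4.5992 × 880 = 4047.296 billion.
ΔM = M₂ − M₁ = 4047.296 − 2208.184 = 1839.112 billion.

K1839 billion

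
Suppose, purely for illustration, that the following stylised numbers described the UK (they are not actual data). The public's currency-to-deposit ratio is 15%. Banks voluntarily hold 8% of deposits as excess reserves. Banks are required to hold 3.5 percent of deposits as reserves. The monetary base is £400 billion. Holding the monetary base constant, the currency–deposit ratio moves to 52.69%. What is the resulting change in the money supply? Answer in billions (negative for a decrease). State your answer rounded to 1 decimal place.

-784.4 billion

Initially m₁ = (1 + 0.15) / (0.035 + 0.08 + 0.15) ≈ 4.33962, so M₁ = 4.33962 × 400 = 1735.848 billion.
After the change m₂ = (1 + 0.5269) / (0.035 + 0.08 + 0.5269) ≈ 2.37872, so M₂ = 2.37872 × 400 = 951.488 billion.
ΔM = M₂ − M₁ = 951.488 − 1735.848 = -784.36 billion.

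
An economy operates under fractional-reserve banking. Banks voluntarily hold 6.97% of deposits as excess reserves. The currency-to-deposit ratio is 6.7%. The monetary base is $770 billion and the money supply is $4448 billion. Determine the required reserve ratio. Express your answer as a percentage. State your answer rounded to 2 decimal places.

Using m = M/MB = 4448/770 ≈ 5.776623. Since m = (1 + c)/(c + rr + e), the denominator satisfies c + rr + e = (1 + c)/m = (1 + 0.067) / 5.776623 ≈ 0.184710.
With c = 0.067 and e = 0.0697, the required reserve ratio is 0.184710 − 0.067 − 0.0697 = 0.04801.

4.80%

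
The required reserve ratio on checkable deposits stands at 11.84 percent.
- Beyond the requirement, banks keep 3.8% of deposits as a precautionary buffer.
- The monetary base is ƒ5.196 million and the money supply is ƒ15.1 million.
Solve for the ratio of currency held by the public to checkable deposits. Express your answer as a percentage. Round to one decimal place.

Using m = M/MB = 15.1/5.196 ≈ 2.906082. From m = (1 + c)/(c + rr + e), rearranging gives 1 + c = m·(c + rr + e), so c·(1 − m) = m·(rr + e) − 1.
Hence c = [m·(rr + e) − 1]/(1 − m) = [2.906082 × (0.1184 + 0.038) − 1] / (1 − 2.906082) ≈ 0.286183.

28.6%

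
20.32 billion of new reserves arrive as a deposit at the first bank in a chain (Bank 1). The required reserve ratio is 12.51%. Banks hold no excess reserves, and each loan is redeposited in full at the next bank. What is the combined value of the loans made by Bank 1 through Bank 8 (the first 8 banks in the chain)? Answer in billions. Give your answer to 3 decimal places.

93.324 billion

Bank i lends (1 − rr)^i of the original deposit: Bank 1 lends 20.32·0.8749 ≈ 17.7780, Bank 2 lends 20.32·0.8749² ≈ 15.5539, and so on.
Summing a geometric series: total = 20.32·[0.8749·(1 − 0.8749^8) / (1 − 0.8749)] ≈ 93.3244 billion.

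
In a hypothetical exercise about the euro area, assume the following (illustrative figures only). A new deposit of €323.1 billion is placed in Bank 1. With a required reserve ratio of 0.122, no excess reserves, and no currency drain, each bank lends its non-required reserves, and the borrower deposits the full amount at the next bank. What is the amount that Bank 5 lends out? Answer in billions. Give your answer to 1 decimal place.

€168.6 billion

Each bank lends a fraction (1 − rr) = 0.8780 of the deposit it receives, so Bank 5 receives 323.1·0.8780^4 and lends 323.1·0.8780^5 ≈ 168.5814 billion.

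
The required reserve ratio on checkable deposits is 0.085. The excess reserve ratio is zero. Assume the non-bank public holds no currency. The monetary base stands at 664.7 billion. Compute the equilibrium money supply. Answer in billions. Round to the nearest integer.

With no currency drain or excess reserves, the money multiplier is m = 1/rr = 1/0.085 ≈ 11.7647.
Money supply M = m × MB = 11.7647 × 664.7 ≈ 7819.9961 billion.

7820 billion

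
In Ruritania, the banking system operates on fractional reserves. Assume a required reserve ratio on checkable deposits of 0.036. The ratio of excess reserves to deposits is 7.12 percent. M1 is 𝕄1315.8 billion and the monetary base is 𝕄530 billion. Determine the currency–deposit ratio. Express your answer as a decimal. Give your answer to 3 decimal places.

Using m = M/MB = 1315.8/530 ≈ 2.482642. From m = (1 + c)/(c + rr + e), rearranging gives 1 + c = m·(c + rr + e), so c·(1 − m) = m·(rr + e) − 1.
Hence c = [m·(rr + e) − 1]/(1 − m) = [2.482642 × (0.036 + 0.0712) − 1] / (1 − 2.482642) ≈ 0.494968.

0.495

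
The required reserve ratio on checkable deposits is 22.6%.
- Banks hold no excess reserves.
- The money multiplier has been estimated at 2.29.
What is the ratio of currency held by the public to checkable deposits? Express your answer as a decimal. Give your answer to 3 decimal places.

Using m = 2.29. From m = (1 + c)/(c + rr + e), rearranging gives 1 + c = m·(c + rr + e), so c·(1 − m) = m·(rr + e) − 1.
Hence c = [m·(rr + e) − 1]/(1 − m) = [2.29 × (0.226 + 0) − 1] / (1 − 2.29) = 0.374000.

0.374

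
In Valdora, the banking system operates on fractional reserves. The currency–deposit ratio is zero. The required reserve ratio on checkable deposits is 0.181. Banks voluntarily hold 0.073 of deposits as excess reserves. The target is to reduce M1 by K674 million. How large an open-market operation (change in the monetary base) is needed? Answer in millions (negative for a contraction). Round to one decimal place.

-171.2 million

The money multiplier is m = 1 / (rr + e) = 1 / (0.181 + 0.073) ≈ 3.93701.
ΔMB = ΔM / m = (−674) / 3.93701 ≈ -171.1959 million.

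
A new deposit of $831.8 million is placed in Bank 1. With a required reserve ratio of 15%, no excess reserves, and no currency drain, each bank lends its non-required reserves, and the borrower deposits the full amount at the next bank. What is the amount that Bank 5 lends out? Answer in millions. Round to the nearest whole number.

$369 million

Each bank lends a fraction (1 − rr) = 0.8500 of the deposit it receives, so Bank 5 receives 831.8·0.8500^4 and lends 831.8·0.8500^5 ≈ 369.0741 million.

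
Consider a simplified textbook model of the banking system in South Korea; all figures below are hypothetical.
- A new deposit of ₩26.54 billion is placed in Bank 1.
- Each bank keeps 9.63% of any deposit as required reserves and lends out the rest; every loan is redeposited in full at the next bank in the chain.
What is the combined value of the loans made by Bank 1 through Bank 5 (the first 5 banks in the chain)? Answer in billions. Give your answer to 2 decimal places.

Bank i lends (1 − rr)^i of the original deposit: Bank 1 lends 26.54·0.9037 ≈ 23.9842, Bank 2 lends 26.54·0.9037² ≈ 21.6745, and so on.
Summing a geometric series: total = 26.54·[0.9037·(1 − 0.9037^5) / (1 − 0.9037)] ≈ 98.9434 billion.

₩98.94 billion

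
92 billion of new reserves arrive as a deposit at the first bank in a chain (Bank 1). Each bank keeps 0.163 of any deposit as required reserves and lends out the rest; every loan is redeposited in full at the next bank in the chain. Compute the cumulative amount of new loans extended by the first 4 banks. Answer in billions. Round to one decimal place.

240.6 billion

Bank i lends (1 − rr)^i of the original deposit: Bank 1 lends 92·0.8370 = 77.0040, Bank 2 lends 92·0.8370² ≈ 64.4523, and so on.
Summing a geometric series: total = 92·[0.8370·(1 − 0.8370^4) / (1 − 0.8370)] ≈ 240.5563 billion.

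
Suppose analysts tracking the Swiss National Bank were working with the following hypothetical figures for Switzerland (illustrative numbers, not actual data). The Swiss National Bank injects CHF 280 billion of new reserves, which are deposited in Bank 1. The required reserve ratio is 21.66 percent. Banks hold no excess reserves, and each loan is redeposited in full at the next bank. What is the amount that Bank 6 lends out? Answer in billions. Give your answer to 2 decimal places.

Each bank lends a fraction (1 − rr) = 0.7834 of the deposit it receives, so Bank 6 receives 280·0.7834^5 and lends 280·0.7834^6 ≈ 64.7231 billion.

CHF 64.72 billion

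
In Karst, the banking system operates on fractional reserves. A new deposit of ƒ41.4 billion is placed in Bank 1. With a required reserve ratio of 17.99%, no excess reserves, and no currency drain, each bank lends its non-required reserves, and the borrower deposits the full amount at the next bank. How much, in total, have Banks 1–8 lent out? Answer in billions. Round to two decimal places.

Bank i lends (1 − rr)^i of the original deposit: Bank 1 lends 41.4·0.8201 ≈ 33.9521, Bank 2 lends 41.4·0.8201² ≈ 27.8442, and so on.
Summing a geometric series: total = 41.4·[0.8201·(1 − 0.8201^8) / (1 − 0.8201)] ≈ 150.1116 billion.

ƒ150.11 billion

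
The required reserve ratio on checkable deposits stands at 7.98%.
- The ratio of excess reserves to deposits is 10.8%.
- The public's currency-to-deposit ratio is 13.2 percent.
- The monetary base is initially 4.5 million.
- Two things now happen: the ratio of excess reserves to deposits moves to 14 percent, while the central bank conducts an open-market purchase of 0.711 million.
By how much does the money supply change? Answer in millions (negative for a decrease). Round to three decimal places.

Before: m₁ = (1 + 0.132) / (0.0798 + 0.108 + 0.132) ≈ 3.53971, MB₁ = 4.5, so M₁ = 3.53971 × 4.5 ≈ 15.9287 million.
After: m₂ = (1 + 0.132) / (0.0798 + 0.14 + 0.132) ≈ 3.21774, MB₂ = 4.5 + 0.711 = 5.211, so M₂ = 3.21774 × 5.211 ≈ 16.7676 million.
ΔM = M₂ − M₁ = 16.7676 − 15.9287 = 0.8389 million.

0.839 million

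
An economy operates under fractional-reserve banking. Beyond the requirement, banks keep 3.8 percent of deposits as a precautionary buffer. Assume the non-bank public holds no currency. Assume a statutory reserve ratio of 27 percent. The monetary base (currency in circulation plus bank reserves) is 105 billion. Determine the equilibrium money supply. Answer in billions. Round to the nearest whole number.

341 billion

The money multiplier is m = 1 / (rr + e) = 1 / (0.27 + 0.038) ≈ 3.2468.
So M = m × MB = 3.2468 × 105 = 340.914 billion.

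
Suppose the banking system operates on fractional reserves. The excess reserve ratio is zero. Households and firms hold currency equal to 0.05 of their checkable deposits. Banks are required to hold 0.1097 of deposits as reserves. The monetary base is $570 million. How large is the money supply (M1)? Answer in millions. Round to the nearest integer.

$3748 million

The money multiplier is m = (1 + c) / (rr + c) = (1 + 0.05) / (0.1097 + 0.05) ≈ 6.5748.
So M = m × MB = 6.5748 × 570 = 3747.636 million.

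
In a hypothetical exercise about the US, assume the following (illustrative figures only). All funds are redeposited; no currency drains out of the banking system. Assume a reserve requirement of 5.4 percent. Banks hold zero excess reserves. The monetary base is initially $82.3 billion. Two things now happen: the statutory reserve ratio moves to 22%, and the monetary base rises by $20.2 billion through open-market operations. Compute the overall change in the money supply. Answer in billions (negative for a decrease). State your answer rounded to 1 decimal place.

Before: m₁ = 1 / (0.054) ≈ 18.51852, MB₁ = 82.3, so M₁ = 18.51852 × 82.3 ≈ 1524.0742 billion.
After: m₂ = 1 / (0.22) ≈ 4.54545, MB₂ = 82.3 + 20.2 = 102.5, so M₂ = 4.54545 × 102.5 ≈ 465.9086 billion.
ΔM = M₂ − M₁ = 465.9086 − 1524.0742 = -1058.1656 billion.

-1058.2 billion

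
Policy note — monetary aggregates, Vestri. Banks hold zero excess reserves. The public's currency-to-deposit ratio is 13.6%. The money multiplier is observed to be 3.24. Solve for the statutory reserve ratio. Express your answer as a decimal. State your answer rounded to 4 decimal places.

0.2146

Using m = 3.24. Since m = (1 + c)/(c + rr + e), the denominator satisfies c + rr + e = (1 + c)/m = (1 + 0.136) / 3.24 ≈ 0.350617.
With c = 0.136 and e = 0, the statutory reserve ratio is 0.350617 − 0.136 − 0 = 0.214617.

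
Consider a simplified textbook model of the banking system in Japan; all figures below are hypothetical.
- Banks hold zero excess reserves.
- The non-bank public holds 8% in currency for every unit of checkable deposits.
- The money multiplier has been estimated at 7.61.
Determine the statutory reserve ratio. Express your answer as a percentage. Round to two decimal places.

Using m = 7.61. Since m = (1 + c)/(c + rr + e), the denominator satisfies c + rr + e = (1 + c)/m = (1 + 0.08) / 7.61 ≈ 0.141919.
With c = 0.08 and e = 0, the statutory reserve ratio is 0.141919 − 0.08 − 0 = 0.061919.

6.19%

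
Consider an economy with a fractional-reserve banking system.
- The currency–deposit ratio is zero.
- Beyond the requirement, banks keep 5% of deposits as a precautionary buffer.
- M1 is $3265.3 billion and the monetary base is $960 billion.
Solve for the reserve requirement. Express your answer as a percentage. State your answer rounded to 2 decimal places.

24.40%

Using m = M/MB = 3265.3/960 ≈ 3.401354. Since m = (1 + c)/(c + rr + e), the denominator satisfies c + rr + e = (1 + c)/m = (1 + 0) / 3.401354 ≈ 0.294001.
With c = 0 and e = 0.05, the reserve requirement is 0.294001 − 0 − 0.05 = 0.244001.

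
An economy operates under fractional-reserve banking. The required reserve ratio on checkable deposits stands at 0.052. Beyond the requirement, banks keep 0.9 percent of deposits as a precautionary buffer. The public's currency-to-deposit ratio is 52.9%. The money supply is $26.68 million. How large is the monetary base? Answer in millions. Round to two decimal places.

$10.30 million

The money multiplier is m = (1 + c) / (rr + e + c) = (1 + 0.529) / (0.052 + 0.009 + 0.529) ≈ 2.59153.
MB = M / m = 26.68 / 2.59153 ≈ 10.2951 million.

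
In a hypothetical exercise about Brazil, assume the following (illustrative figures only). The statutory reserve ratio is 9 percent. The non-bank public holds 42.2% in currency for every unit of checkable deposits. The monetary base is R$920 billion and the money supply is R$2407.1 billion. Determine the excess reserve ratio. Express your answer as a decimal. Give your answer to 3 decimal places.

0.031

Using m = M/MB = 2407.1/920 ≈ 2.616413. Since m = (1 + c)/(c + rr + e), the denominator satisfies c + rr + e = (1 + c)/m = (1 + 0.422) / 2.616413 ≈ 0.543492.
With c = 0.422 and rr = 0.09, the excess reserve ratio is 0.543492 − 0.422 − 0.09 = 0.031492.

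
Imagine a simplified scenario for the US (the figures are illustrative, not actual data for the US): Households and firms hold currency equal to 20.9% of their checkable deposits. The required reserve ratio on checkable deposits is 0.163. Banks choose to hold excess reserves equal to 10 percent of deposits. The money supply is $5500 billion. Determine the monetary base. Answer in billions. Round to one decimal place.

The money multiplier is m = (1 + c) / (rr + e + c) = (1 + 0.209) / (0.163 + 0.1 + 0.209) ≈ 2.561441.
MB = M / m = 5500 / 2.561441 ≈ 2147.2288 billion.

$2147.2 billion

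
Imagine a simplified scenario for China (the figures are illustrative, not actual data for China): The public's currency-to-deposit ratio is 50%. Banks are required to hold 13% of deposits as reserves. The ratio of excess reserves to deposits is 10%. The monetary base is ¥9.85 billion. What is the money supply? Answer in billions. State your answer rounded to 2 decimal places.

The money multiplier is m = (1 + c) / (rr + e + c) = (1 + 0.5) / (0.13 + 0.1 + 0.5) ≈ 2.0548.
So M = m × MB = 2.0548 × 9.85 ≈ 20.2398 billion.

¥20.24 billion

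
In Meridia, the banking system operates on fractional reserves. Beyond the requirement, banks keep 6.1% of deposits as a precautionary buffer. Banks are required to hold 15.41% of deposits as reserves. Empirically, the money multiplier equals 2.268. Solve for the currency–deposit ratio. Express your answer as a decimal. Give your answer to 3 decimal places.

0.404

Using m = 2.268. From m = (1 + c)/(c + rr + e), rearranging gives 1 + c = m·(c + rr + e), so c·(1 − m) = m·(rr + e) − 1.
Hence c = [m·(rr + e) − 1]/(1 − m) = [2.268 × (0.1541 + 0.061) − 1] / (1 − 2.268) ≈ 0.403906.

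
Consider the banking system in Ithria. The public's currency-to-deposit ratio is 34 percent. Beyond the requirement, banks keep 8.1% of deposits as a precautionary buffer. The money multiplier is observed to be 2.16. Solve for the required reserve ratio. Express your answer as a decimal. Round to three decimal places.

Using m = 2.16. Since m = (1 + c)/(c + rr + e), the denominator satisfies c + rr + e = (1 + c)/m = (1 + 0.34) / 2.16 ≈ 0.620370.
With c = 0.34 and e = 0.081, the required reserve ratio is 0.620370 − 0.34 − 0.081 = 0.19937.

0.199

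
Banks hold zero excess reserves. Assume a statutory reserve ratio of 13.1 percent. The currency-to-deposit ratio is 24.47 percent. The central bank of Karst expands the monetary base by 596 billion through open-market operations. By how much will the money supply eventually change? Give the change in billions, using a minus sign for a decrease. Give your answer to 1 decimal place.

1974.6 billion

The money multiplier is m = (1 + c) / (rr + c) = (1 + 0.2447) / (0.131 + 0.2447) ≈ 3.31302.
The purchase adds 596 billion of base, so ΔM = m × ΔMB = 3.31302 × (+596) ≈ 1974.5599 billion.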